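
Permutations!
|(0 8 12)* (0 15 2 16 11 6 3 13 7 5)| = 12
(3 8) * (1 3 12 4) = (1 3 8 12 4) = [0, 3, 2, 8, 1, 5, 6, 7, 12, 9, 10, 11, 4]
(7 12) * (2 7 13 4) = (2 7 12 13 4) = [0, 1, 7, 3, 2, 5, 6, 12, 8, 9, 10, 11, 13, 4]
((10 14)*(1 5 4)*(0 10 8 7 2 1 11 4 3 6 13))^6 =((0 10 14 8 7 2 1 5 3 6 13)(4 11))^6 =(0 1 10 5 14 3 8 6 7 13 2)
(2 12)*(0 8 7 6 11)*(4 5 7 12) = (0 8 12 2 4 5 7 6 11) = [8, 1, 4, 3, 5, 7, 11, 6, 12, 9, 10, 0, 2]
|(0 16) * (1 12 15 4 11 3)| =|(0 16)(1 12 15 4 11 3)| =6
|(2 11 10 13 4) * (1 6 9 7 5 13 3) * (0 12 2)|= 13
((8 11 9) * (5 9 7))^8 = ((5 9 8 11 7))^8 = (5 11 9 7 8)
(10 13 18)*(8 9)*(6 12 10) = (6 12 10 13 18)(8 9) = [0, 1, 2, 3, 4, 5, 12, 7, 9, 8, 13, 11, 10, 18, 14, 15, 16, 17, 6]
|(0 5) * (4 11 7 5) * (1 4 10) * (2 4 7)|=|(0 10 1 7 5)(2 4 11)|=15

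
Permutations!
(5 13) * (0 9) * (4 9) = [4, 1, 2, 3, 9, 13, 6, 7, 8, 0, 10, 11, 12, 5] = (0 4 9)(5 13)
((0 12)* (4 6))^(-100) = (12)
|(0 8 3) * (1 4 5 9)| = |(0 8 3)(1 4 5 9)| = 12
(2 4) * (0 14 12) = [14, 1, 4, 3, 2, 5, 6, 7, 8, 9, 10, 11, 0, 13, 12] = (0 14 12)(2 4)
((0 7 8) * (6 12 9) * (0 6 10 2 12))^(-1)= (0 6 8 7)(2 10 9 12)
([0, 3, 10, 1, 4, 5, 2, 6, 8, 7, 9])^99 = (1 3)(2 6 7 9 10)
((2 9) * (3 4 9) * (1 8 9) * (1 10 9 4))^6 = ((1 8 4 10 9 2 3))^6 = (1 3 2 9 10 4 8)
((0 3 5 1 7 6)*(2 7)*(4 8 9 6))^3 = ((0 3 5 1 2 7 4 8 9 6))^3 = (0 1 4 6 5 7 9 3 2 8)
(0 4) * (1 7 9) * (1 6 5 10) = (0 4)(1 7 9 6 5 10) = [4, 7, 2, 3, 0, 10, 5, 9, 8, 6, 1]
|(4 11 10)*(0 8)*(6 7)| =6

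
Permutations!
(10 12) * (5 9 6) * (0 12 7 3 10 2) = (0 12 2)(3 10 7)(5 9 6) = [12, 1, 0, 10, 4, 9, 5, 3, 8, 6, 7, 11, 2]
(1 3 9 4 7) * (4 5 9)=(1 3 4 7)(5 9)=[0, 3, 2, 4, 7, 9, 6, 1, 8, 5]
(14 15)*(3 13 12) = [0, 1, 2, 13, 4, 5, 6, 7, 8, 9, 10, 11, 3, 12, 15, 14] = (3 13 12)(14 15)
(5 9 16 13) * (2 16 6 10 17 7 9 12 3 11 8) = (2 16 13 5 12 3 11 8)(6 10 17 7 9) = [0, 1, 16, 11, 4, 12, 10, 9, 2, 6, 17, 8, 3, 5, 14, 15, 13, 7]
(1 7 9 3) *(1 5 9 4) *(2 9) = (1 7 4)(2 9 3 5) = [0, 7, 9, 5, 1, 2, 6, 4, 8, 3]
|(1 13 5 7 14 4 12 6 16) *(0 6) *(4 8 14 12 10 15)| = |(0 6 16 1 13 5 7 12)(4 10 15)(8 14)| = 24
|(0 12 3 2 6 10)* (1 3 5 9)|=|(0 12 5 9 1 3 2 6 10)|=9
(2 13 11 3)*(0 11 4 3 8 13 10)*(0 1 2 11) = [0, 2, 10, 11, 3, 5, 6, 7, 13, 9, 1, 8, 12, 4] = (1 2 10)(3 11 8 13 4)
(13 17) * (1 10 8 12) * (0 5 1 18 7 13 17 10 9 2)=[5, 9, 0, 3, 4, 1, 6, 13, 12, 2, 8, 11, 18, 10, 14, 15, 16, 17, 7]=(0 5 1 9 2)(7 13 10 8 12 18)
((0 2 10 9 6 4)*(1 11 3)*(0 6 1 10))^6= (1 11 3 10 9)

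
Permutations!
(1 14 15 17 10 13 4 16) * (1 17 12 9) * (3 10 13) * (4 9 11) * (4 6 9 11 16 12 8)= (1 14 15 8 4 12 16 17 13 11 6 9)(3 10)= [0, 14, 2, 10, 12, 5, 9, 7, 4, 1, 3, 6, 16, 11, 15, 8, 17, 13]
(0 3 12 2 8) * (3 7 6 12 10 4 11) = [7, 1, 8, 10, 11, 5, 12, 6, 0, 9, 4, 3, 2] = (0 7 6 12 2 8)(3 10 4 11)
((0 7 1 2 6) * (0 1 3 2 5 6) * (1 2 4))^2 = ((0 7 3 4 1 5 6 2))^2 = (0 3 1 6)(2 7 4 5)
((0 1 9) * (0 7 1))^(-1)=((1 9 7))^(-1)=(1 7 9)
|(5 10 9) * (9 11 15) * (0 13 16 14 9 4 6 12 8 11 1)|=24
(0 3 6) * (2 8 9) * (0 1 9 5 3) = [0, 9, 8, 6, 4, 3, 1, 7, 5, 2] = (1 9 2 8 5 3 6)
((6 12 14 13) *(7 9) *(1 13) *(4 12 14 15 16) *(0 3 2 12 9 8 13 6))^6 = ((0 3 2 12 15 16 4 9 7 8 13)(1 6 14))^6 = (0 4 3 9 2 7 12 8 15 13 16)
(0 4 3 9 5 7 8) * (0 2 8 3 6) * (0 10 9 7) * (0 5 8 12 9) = (0 4 6 10)(2 12 9 8)(3 7) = [4, 1, 12, 7, 6, 5, 10, 3, 2, 8, 0, 11, 9]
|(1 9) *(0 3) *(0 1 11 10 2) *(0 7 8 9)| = 6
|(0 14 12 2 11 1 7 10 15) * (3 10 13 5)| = 12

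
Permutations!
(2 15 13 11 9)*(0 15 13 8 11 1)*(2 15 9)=(0 9 15 8 11 2 13 1)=[9, 0, 13, 3, 4, 5, 6, 7, 11, 15, 10, 2, 12, 1, 14, 8]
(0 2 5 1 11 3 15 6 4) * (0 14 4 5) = [2, 11, 0, 15, 14, 1, 5, 7, 8, 9, 10, 3, 12, 13, 4, 6] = (0 2)(1 11 3 15 6 5)(4 14)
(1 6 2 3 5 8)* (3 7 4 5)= (1 6 2 7 4 5 8)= [0, 6, 7, 3, 5, 8, 2, 4, 1]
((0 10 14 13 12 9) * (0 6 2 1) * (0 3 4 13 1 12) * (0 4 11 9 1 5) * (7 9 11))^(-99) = (0 10 14 5)(1 12 2 6 9 7 3)(4 13)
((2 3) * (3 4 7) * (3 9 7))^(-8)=((2 4 3)(7 9))^(-8)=(9)(2 4 3)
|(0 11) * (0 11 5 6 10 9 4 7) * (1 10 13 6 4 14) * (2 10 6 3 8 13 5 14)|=21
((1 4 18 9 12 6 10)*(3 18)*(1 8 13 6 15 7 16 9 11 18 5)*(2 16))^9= ((1 4 3 5)(2 16 9 12 15 7)(6 10 8 13)(11 18))^9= (1 4 3 5)(2 12)(6 10 8 13)(7 9)(11 18)(15 16)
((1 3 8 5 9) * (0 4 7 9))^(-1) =((0 4 7 9 1 3 8 5))^(-1) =(0 5 8 3 1 9 7 4)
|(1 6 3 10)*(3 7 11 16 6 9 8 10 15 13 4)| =4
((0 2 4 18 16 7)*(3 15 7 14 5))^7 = ((0 2 4 18 16 14 5 3 15 7))^7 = (0 3 16 2 15 14 4 7 5 18)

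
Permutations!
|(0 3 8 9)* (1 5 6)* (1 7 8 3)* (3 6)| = 8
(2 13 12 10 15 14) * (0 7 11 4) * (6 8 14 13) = [7, 1, 6, 3, 0, 5, 8, 11, 14, 9, 15, 4, 10, 12, 2, 13] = (0 7 11 4)(2 6 8 14)(10 15 13 12)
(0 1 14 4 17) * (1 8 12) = (0 8 12 1 14 4 17) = [8, 14, 2, 3, 17, 5, 6, 7, 12, 9, 10, 11, 1, 13, 4, 15, 16, 0]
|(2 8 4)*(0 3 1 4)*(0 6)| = |(0 3 1 4 2 8 6)| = 7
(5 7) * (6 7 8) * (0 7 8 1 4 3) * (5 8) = [7, 4, 2, 0, 3, 1, 5, 8, 6] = (0 7 8 6 5 1 4 3)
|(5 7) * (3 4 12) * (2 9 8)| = 6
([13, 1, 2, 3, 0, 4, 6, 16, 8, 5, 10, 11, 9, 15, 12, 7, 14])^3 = [7, 1, 2, 3, 15, 13, 6, 12, 8, 0, 10, 11, 4, 16, 5, 14, 9]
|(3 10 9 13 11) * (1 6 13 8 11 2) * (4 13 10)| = 10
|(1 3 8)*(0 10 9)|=|(0 10 9)(1 3 8)|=3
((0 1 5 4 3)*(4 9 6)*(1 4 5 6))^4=((0 4 3)(1 6 5 9))^4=(9)(0 4 3)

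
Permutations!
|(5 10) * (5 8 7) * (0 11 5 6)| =7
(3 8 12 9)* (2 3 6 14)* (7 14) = (2 3 8 12 9 6 7 14) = [0, 1, 3, 8, 4, 5, 7, 14, 12, 6, 10, 11, 9, 13, 2]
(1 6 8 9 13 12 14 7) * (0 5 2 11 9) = (0 5 2 11 9 13 12 14 7 1 6 8) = [5, 6, 11, 3, 4, 2, 8, 1, 0, 13, 10, 9, 14, 12, 7]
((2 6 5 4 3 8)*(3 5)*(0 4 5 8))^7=(0 4 8 2 6 3)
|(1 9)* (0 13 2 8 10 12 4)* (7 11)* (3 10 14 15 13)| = 10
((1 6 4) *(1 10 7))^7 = (1 4 7 6 10)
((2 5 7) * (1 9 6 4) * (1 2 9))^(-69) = (2 9)(4 7)(5 6)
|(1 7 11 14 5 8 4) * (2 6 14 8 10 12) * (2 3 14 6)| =5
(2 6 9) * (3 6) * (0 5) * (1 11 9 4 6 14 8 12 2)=(0 5)(1 11 9)(2 3 14 8 12)(4 6)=[5, 11, 3, 14, 6, 0, 4, 7, 12, 1, 10, 9, 2, 13, 8]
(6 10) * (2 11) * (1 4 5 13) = (1 4 5 13)(2 11)(6 10) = [0, 4, 11, 3, 5, 13, 10, 7, 8, 9, 6, 2, 12, 1]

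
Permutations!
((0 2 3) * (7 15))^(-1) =(0 3 2)(7 15) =((0 2 3)(7 15))^(-1)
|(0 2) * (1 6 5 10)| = 4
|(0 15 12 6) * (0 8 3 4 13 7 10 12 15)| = 8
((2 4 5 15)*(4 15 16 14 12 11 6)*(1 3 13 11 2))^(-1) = (1 15 2 12 14 16 5 4 6 11 13 3)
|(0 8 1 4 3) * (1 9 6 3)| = 10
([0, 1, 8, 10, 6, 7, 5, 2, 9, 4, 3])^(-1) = (2 7 5 6 4 9 8)(3 10)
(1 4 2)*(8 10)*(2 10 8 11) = (1 4 10 11 2) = [0, 4, 1, 3, 10, 5, 6, 7, 8, 9, 11, 2]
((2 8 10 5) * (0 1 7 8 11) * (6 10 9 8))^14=(0 2 10 7)(1 11 5 6)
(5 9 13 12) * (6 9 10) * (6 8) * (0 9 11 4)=(0 9 13 12 5 10 8 6 11 4)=[9, 1, 2, 3, 0, 10, 11, 7, 6, 13, 8, 4, 5, 12]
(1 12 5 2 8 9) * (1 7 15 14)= (1 12 5 2 8 9 7 15 14)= [0, 12, 8, 3, 4, 2, 6, 15, 9, 7, 10, 11, 5, 13, 1, 14]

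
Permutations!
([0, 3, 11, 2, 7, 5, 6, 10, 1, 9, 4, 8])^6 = [0, 3, 11, 2, 4, 5, 6, 7, 1, 9, 10, 8]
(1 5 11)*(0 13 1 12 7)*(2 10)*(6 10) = [13, 5, 6, 3, 4, 11, 10, 0, 8, 9, 2, 12, 7, 1] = (0 13 1 5 11 12 7)(2 6 10)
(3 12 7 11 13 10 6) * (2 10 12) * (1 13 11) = (1 13 12 7)(2 10 6 3) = [0, 13, 10, 2, 4, 5, 3, 1, 8, 9, 6, 11, 7, 12]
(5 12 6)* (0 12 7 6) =(0 12)(5 7 6) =[12, 1, 2, 3, 4, 7, 5, 6, 8, 9, 10, 11, 0]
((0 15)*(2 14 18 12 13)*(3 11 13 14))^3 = ((0 15)(2 3 11 13)(12 14 18))^3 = (18)(0 15)(2 13 11 3)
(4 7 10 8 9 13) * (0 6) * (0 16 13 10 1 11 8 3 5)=(0 6 16 13 4 7 1 11 8 9 10 3 5)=[6, 11, 2, 5, 7, 0, 16, 1, 9, 10, 3, 8, 12, 4, 14, 15, 13]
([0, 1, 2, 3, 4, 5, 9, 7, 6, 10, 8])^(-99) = (6 9 10 8)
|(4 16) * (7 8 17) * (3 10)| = |(3 10)(4 16)(7 8 17)| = 6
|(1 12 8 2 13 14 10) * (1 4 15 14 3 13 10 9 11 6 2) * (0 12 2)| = 12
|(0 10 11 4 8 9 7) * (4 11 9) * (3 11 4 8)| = |(0 10 9 7)(3 11 4)| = 12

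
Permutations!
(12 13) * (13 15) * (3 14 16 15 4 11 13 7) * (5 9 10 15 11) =[0, 1, 2, 14, 5, 9, 6, 3, 8, 10, 15, 13, 4, 12, 16, 7, 11] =(3 14 16 11 13 12 4 5 9 10 15 7)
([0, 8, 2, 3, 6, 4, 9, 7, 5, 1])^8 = [0, 5, 2, 3, 9, 6, 1, 7, 4, 8]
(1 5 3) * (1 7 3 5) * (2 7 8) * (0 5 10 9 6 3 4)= [5, 1, 7, 8, 0, 10, 3, 4, 2, 6, 9]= (0 5 10 9 6 3 8 2 7 4)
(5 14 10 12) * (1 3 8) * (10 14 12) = (14)(1 3 8)(5 12) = [0, 3, 2, 8, 4, 12, 6, 7, 1, 9, 10, 11, 5, 13, 14]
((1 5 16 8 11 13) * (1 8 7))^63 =((1 5 16 7)(8 11 13))^63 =(1 7 16 5)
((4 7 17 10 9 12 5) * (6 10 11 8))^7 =((4 7 17 11 8 6 10 9 12 5))^7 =(4 9 8 7 12 6 17 5 10 11)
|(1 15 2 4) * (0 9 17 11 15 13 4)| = |(0 9 17 11 15 2)(1 13 4)| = 6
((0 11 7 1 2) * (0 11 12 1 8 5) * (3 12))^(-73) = (0 5 8 7 11 2 1 12 3)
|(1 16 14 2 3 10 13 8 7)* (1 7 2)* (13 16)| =8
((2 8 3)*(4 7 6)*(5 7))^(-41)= (2 8 3)(4 6 7 5)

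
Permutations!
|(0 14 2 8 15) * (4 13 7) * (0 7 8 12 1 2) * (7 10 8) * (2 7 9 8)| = 10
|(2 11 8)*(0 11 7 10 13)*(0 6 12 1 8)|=8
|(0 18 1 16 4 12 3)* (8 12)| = |(0 18 1 16 4 8 12 3)| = 8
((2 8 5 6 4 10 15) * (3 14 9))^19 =((2 8 5 6 4 10 15)(3 14 9))^19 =(2 10 6 8 15 4 5)(3 14 9)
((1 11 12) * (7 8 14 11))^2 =((1 7 8 14 11 12))^2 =(1 8 11)(7 14 12)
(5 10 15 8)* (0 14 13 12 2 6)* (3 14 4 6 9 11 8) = (0 4 6)(2 9 11 8 5 10 15 3 14 13 12) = [4, 1, 9, 14, 6, 10, 0, 7, 5, 11, 15, 8, 2, 12, 13, 3]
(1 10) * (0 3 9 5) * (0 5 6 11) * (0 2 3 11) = (0 11 2 3 9 6)(1 10) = [11, 10, 3, 9, 4, 5, 0, 7, 8, 6, 1, 2]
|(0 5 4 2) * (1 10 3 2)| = |(0 5 4 1 10 3 2)| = 7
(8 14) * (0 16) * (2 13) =(0 16)(2 13)(8 14) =[16, 1, 13, 3, 4, 5, 6, 7, 14, 9, 10, 11, 12, 2, 8, 15, 0]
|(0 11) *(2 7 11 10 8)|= |(0 10 8 2 7 11)|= 6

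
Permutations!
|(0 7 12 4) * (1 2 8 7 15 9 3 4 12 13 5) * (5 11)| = 35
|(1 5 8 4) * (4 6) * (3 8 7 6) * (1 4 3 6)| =|(1 5 7)(3 8 6)| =3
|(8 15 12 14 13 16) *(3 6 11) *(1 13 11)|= 10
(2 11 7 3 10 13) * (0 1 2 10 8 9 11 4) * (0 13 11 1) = (1 2 4 13 10 11 7 3 8 9) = [0, 2, 4, 8, 13, 5, 6, 3, 9, 1, 11, 7, 12, 10]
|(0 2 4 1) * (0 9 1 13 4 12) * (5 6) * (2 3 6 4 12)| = 14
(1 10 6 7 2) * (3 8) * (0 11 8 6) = (0 11 8 3 6 7 2 1 10) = [11, 10, 1, 6, 4, 5, 7, 2, 3, 9, 0, 8]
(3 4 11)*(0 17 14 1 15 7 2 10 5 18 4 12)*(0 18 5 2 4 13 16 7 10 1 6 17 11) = [11, 15, 1, 12, 0, 5, 17, 4, 8, 9, 2, 3, 18, 16, 6, 10, 7, 14, 13] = (0 11 3 12 18 13 16 7 4)(1 15 10 2)(6 17 14)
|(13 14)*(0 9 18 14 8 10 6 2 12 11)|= |(0 9 18 14 13 8 10 6 2 12 11)|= 11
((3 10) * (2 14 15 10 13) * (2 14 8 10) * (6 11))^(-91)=((2 8 10 3 13 14 15)(6 11))^(-91)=(15)(6 11)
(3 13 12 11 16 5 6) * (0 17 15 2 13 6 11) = (0 17 15 2 13 12)(3 6)(5 11 16) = [17, 1, 13, 6, 4, 11, 3, 7, 8, 9, 10, 16, 0, 12, 14, 2, 5, 15]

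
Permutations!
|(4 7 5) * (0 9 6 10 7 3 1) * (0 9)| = |(1 9 6 10 7 5 4 3)| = 8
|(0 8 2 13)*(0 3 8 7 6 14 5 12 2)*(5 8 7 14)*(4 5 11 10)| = |(0 14 8)(2 13 3 7 6 11 10 4 5 12)| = 30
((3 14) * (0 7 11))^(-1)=(0 11 7)(3 14)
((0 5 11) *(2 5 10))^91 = (0 10 2 5 11)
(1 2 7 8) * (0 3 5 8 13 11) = (0 3 5 8 1 2 7 13 11) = [3, 2, 7, 5, 4, 8, 6, 13, 1, 9, 10, 0, 12, 11]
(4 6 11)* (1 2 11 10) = (1 2 11 4 6 10) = [0, 2, 11, 3, 6, 5, 10, 7, 8, 9, 1, 4]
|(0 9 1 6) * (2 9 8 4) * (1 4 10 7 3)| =|(0 8 10 7 3 1 6)(2 9 4)| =21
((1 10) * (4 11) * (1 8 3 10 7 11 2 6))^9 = (1 4)(2 7)(6 11)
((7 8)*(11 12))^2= (12)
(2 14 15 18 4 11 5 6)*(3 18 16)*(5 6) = (2 14 15 16 3 18 4 11 6) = [0, 1, 14, 18, 11, 5, 2, 7, 8, 9, 10, 6, 12, 13, 15, 16, 3, 17, 4]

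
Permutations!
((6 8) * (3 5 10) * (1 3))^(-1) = (1 10 5 3)(6 8)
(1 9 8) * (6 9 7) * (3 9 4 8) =(1 7 6 4 8)(3 9) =[0, 7, 2, 9, 8, 5, 4, 6, 1, 3]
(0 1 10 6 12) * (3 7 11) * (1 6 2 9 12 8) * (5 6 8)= (0 8 1 10 2 9 12)(3 7 11)(5 6)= [8, 10, 9, 7, 4, 6, 5, 11, 1, 12, 2, 3, 0]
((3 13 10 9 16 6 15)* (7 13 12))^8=((3 12 7 13 10 9 16 6 15))^8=(3 15 6 16 9 10 13 7 12)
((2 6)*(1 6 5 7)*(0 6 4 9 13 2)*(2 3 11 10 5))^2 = ((0 6)(1 4 9 13 3 11 10 5 7))^2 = (1 9 3 10 7 4 13 11 5)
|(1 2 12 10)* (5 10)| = |(1 2 12 5 10)| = 5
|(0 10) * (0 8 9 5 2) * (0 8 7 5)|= 7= |(0 10 7 5 2 8 9)|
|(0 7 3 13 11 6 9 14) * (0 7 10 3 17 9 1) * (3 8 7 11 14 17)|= |(0 10 8 7 3 13 14 11 6 1)(9 17)|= 10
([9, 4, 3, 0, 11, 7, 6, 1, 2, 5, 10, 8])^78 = [2, 5, 11, 8, 7, 0, 6, 9, 4, 3, 10, 1]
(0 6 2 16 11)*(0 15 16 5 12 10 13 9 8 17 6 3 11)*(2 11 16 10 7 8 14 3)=[2, 1, 5, 16, 4, 12, 11, 8, 17, 14, 13, 15, 7, 9, 3, 10, 0, 6]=(0 2 5 12 7 8 17 6 11 15 10 13 9 14 3 16)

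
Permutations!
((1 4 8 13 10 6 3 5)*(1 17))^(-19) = (1 17 5 3 6 10 13 8 4)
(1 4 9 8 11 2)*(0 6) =[6, 4, 1, 3, 9, 5, 0, 7, 11, 8, 10, 2] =(0 6)(1 4 9 8 11 2)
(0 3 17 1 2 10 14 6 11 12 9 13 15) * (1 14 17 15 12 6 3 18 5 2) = (0 18 5 2 10 17 14 3 15)(6 11)(9 13 12) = [18, 1, 10, 15, 4, 2, 11, 7, 8, 13, 17, 6, 9, 12, 3, 0, 16, 14, 5]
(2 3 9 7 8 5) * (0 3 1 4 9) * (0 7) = (0 3 7 8 5 2 1 4 9) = [3, 4, 1, 7, 9, 2, 6, 8, 5, 0]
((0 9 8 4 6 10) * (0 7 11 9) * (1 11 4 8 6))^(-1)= ((1 11 9 6 10 7 4))^(-1)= (1 4 7 10 6 9 11)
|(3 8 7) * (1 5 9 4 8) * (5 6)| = 8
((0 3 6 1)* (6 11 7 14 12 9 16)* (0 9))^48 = ((0 3 11 7 14 12)(1 9 16 6))^48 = (16)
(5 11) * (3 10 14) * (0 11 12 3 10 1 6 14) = (0 11 5 12 3 1 6 14 10) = [11, 6, 2, 1, 4, 12, 14, 7, 8, 9, 0, 5, 3, 13, 10]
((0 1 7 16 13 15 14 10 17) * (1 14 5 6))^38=((0 14 10 17)(1 7 16 13 15 5 6))^38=(0 10)(1 13 6 16 5 7 15)(14 17)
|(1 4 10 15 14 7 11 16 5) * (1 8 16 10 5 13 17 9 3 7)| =14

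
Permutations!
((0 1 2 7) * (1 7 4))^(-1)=(0 7)(1 4 2)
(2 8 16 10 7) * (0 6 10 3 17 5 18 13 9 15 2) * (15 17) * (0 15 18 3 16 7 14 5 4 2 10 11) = (0 6 11)(2 8 7 15 10 14 5 3 18 13 9 17 4) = [6, 1, 8, 18, 2, 3, 11, 15, 7, 17, 14, 0, 12, 9, 5, 10, 16, 4, 13]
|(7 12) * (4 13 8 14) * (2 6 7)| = 4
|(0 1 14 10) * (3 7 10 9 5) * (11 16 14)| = 10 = |(0 1 11 16 14 9 5 3 7 10)|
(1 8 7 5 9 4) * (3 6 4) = (1 8 7 5 9 3 6 4) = [0, 8, 2, 6, 1, 9, 4, 5, 7, 3]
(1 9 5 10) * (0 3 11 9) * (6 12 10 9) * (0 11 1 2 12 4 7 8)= (0 3 1 11 6 4 7 8)(2 12 10)(5 9)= [3, 11, 12, 1, 7, 9, 4, 8, 0, 5, 2, 6, 10]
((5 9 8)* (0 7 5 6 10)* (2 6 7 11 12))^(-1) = ((0 11 12 2 6 10)(5 9 8 7))^(-1) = (0 10 6 2 12 11)(5 7 8 9)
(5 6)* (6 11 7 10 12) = (5 11 7 10 12 6) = [0, 1, 2, 3, 4, 11, 5, 10, 8, 9, 12, 7, 6]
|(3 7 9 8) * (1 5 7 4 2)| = |(1 5 7 9 8 3 4 2)| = 8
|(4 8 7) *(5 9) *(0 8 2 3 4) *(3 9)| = |(0 8 7)(2 9 5 3 4)| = 15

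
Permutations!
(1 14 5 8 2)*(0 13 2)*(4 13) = (0 4 13 2 1 14 5 8) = [4, 14, 1, 3, 13, 8, 6, 7, 0, 9, 10, 11, 12, 2, 5]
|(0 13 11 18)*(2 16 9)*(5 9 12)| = |(0 13 11 18)(2 16 12 5 9)| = 20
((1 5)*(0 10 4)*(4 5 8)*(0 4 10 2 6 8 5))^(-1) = (0 10 8 6 2)(1 5)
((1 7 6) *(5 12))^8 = (12)(1 6 7)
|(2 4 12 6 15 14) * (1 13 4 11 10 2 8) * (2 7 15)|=|(1 13 4 12 6 2 11 10 7 15 14 8)|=12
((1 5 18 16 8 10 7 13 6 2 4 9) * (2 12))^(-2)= ((1 5 18 16 8 10 7 13 6 12 2 4 9))^(-2)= (1 4 12 13 10 16 5 9 2 6 7 8 18)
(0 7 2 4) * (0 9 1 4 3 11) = [7, 4, 3, 11, 9, 5, 6, 2, 8, 1, 10, 0] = (0 7 2 3 11)(1 4 9)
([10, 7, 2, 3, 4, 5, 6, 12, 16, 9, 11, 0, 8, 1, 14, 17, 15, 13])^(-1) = (0 11 10)(1 13 17 15 16 8 12 7)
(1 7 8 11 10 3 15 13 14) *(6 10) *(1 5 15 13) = (1 7 8 11 6 10 3 13 14 5 15) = [0, 7, 2, 13, 4, 15, 10, 8, 11, 9, 3, 6, 12, 14, 5, 1]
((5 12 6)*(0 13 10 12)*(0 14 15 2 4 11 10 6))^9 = (0 10 4 15 5 13 12 11 2 14 6)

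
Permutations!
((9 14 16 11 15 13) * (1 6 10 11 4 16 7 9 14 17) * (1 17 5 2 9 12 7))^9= (17)(1 10 15 14 6 11 13)(4 16)(7 12)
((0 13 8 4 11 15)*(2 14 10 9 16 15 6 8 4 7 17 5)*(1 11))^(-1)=(0 15 16 9 10 14 2 5 17 7 8 6 11 1 4 13)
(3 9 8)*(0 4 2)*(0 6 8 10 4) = (2 6 8 3 9 10 4) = [0, 1, 6, 9, 2, 5, 8, 7, 3, 10, 4]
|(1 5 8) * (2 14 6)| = |(1 5 8)(2 14 6)| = 3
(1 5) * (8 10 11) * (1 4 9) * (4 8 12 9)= (1 5 8 10 11 12 9)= [0, 5, 2, 3, 4, 8, 6, 7, 10, 1, 11, 12, 9]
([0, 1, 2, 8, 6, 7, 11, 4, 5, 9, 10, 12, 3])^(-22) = (3 5 4 11)(6 12 8 7)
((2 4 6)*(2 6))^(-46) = (6)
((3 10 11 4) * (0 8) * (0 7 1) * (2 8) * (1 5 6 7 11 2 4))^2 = ((0 4 3 10 2 8 11 1)(5 6 7))^2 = (0 3 2 11)(1 4 10 8)(5 7 6)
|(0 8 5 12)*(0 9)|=|(0 8 5 12 9)|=5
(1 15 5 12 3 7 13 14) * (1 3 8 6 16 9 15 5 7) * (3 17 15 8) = [0, 5, 2, 1, 4, 12, 16, 13, 6, 8, 10, 11, 3, 14, 17, 7, 9, 15] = (1 5 12 3)(6 16 9 8)(7 13 14 17 15)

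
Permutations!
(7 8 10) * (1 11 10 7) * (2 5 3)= (1 11 10)(2 5 3)(7 8)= [0, 11, 5, 2, 4, 3, 6, 8, 7, 9, 1, 10]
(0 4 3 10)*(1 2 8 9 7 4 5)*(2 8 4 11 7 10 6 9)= (0 5 1 8 2 4 3 6 9 10)(7 11)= [5, 8, 4, 6, 3, 1, 9, 11, 2, 10, 0, 7]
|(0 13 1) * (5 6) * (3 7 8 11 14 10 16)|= 42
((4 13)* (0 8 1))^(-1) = ((0 8 1)(4 13))^(-1) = (0 1 8)(4 13)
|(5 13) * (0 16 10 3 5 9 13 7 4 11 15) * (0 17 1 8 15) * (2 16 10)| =28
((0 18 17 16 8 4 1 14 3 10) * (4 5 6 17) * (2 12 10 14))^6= (0 10 12 2 1 4 18)(5 6 17 16 8)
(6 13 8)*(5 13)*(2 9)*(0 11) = [11, 1, 9, 3, 4, 13, 5, 7, 6, 2, 10, 0, 12, 8] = (0 11)(2 9)(5 13 8 6)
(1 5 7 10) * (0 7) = [7, 5, 2, 3, 4, 0, 6, 10, 8, 9, 1] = (0 7 10 1 5)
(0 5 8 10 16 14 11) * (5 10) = (0 10 16 14 11)(5 8) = [10, 1, 2, 3, 4, 8, 6, 7, 5, 9, 16, 0, 12, 13, 11, 15, 14]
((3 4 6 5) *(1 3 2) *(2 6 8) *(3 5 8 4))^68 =(1 8 5 2 6) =((1 5 6 8 2))^68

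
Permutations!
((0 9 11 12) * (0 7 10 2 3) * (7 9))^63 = ((0 7 10 2 3)(9 11 12))^63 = (12)(0 2 7 3 10)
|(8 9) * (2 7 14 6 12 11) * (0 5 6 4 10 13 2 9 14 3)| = |(0 5 6 12 11 9 8 14 4 10 13 2 7 3)| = 14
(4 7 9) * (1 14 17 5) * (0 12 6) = (0 12 6)(1 14 17 5)(4 7 9) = [12, 14, 2, 3, 7, 1, 0, 9, 8, 4, 10, 11, 6, 13, 17, 15, 16, 5]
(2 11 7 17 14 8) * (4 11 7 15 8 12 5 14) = (2 7 17 4 11 15 8)(5 14 12) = [0, 1, 7, 3, 11, 14, 6, 17, 2, 9, 10, 15, 5, 13, 12, 8, 16, 4]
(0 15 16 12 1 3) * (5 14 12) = (0 15 16 5 14 12 1 3) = [15, 3, 2, 0, 4, 14, 6, 7, 8, 9, 10, 11, 1, 13, 12, 16, 5]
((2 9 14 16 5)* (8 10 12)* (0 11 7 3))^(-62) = (0 7)(2 16 9 5 14)(3 11)(8 10 12)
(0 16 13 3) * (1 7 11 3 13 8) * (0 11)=(0 16 8 1 7)(3 11)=[16, 7, 2, 11, 4, 5, 6, 0, 1, 9, 10, 3, 12, 13, 14, 15, 8]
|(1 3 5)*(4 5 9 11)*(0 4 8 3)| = 4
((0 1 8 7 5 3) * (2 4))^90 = (8)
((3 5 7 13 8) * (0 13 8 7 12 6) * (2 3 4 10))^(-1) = ((0 13 7 8 4 10 2 3 5 12 6))^(-1) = (0 6 12 5 3 2 10 4 8 7 13)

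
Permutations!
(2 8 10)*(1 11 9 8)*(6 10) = (1 11 9 8 6 10 2) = [0, 11, 1, 3, 4, 5, 10, 7, 6, 8, 2, 9]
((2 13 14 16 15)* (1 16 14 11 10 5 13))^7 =((1 16 15 2)(5 13 11 10))^7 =(1 2 15 16)(5 10 11 13)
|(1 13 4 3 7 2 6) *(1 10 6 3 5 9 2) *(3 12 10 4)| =28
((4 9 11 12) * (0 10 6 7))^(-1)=(0 7 6 10)(4 12 11 9)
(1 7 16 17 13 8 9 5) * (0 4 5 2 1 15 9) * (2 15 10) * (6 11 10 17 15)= (0 4 5 17 13 8)(1 7 16 15 9 6 11 10 2)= [4, 7, 1, 3, 5, 17, 11, 16, 0, 6, 2, 10, 12, 8, 14, 9, 15, 13]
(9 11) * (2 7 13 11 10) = (2 7 13 11 9 10) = [0, 1, 7, 3, 4, 5, 6, 13, 8, 10, 2, 9, 12, 11]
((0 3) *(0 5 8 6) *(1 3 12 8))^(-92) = (12)(1 3 5)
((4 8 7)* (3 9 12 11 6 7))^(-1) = ((3 9 12 11 6 7 4 8))^(-1) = (3 8 4 7 6 11 12 9)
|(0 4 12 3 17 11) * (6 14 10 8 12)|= |(0 4 6 14 10 8 12 3 17 11)|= 10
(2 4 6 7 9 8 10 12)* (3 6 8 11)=(2 4 8 10 12)(3 6 7 9 11)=[0, 1, 4, 6, 8, 5, 7, 9, 10, 11, 12, 3, 2]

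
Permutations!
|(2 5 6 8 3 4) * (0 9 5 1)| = 9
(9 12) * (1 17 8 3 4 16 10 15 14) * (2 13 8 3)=(1 17 3 4 16 10 15 14)(2 13 8)(9 12)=[0, 17, 13, 4, 16, 5, 6, 7, 2, 12, 15, 11, 9, 8, 1, 14, 10, 3]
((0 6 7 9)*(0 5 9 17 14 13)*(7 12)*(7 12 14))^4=(17)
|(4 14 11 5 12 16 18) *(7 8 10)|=|(4 14 11 5 12 16 18)(7 8 10)|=21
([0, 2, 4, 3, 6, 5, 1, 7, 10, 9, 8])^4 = [0, 1, 2, 3, 4, 5, 6, 7, 8, 9, 10]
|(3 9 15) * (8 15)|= |(3 9 8 15)|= 4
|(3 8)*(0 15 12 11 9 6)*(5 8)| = |(0 15 12 11 9 6)(3 5 8)| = 6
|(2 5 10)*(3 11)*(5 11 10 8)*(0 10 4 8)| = 8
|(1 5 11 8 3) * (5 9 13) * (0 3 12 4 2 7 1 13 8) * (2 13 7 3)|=12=|(0 2 3 7 1 9 8 12 4 13 5 11)|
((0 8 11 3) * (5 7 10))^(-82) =(0 11)(3 8)(5 10 7)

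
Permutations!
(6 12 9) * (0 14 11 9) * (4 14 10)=[10, 1, 2, 3, 14, 5, 12, 7, 8, 6, 4, 9, 0, 13, 11]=(0 10 4 14 11 9 6 12)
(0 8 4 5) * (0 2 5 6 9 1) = (0 8 4 6 9 1)(2 5) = [8, 0, 5, 3, 6, 2, 9, 7, 4, 1]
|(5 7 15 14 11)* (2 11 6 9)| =8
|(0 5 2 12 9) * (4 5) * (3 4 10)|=|(0 10 3 4 5 2 12 9)|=8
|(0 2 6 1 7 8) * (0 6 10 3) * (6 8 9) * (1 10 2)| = |(0 1 7 9 6 10 3)| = 7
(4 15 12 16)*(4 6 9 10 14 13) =[0, 1, 2, 3, 15, 5, 9, 7, 8, 10, 14, 11, 16, 4, 13, 12, 6] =(4 15 12 16 6 9 10 14 13)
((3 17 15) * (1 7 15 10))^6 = (17)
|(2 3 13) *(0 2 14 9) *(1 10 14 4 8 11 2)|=30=|(0 1 10 14 9)(2 3 13 4 8 11)|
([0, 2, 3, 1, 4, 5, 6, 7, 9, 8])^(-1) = [0, 3, 1, 2, 4, 5, 6, 7, 9, 8]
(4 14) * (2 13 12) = [0, 1, 13, 3, 14, 5, 6, 7, 8, 9, 10, 11, 2, 12, 4] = (2 13 12)(4 14)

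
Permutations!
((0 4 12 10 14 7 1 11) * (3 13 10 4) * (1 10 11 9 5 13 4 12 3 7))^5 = ((0 7 10 14 1 9 5 13 11)(3 4))^5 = (0 9 7 5 10 13 14 11 1)(3 4)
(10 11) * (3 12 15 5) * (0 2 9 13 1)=(0 2 9 13 1)(3 12 15 5)(10 11)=[2, 0, 9, 12, 4, 3, 6, 7, 8, 13, 11, 10, 15, 1, 14, 5]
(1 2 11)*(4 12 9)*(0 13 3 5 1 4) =(0 13 3 5 1 2 11 4 12 9) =[13, 2, 11, 5, 12, 1, 6, 7, 8, 0, 10, 4, 9, 3]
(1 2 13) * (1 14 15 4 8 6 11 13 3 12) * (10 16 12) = (1 2 3 10 16 12)(4 8 6 11 13 14 15) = [0, 2, 3, 10, 8, 5, 11, 7, 6, 9, 16, 13, 1, 14, 15, 4, 12]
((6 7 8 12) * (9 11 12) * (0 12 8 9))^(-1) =((0 12 6 7 9 11 8))^(-1) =(0 8 11 9 7 6 12)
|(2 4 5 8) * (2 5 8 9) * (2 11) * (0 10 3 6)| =12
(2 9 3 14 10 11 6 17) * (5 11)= (2 9 3 14 10 5 11 6 17)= [0, 1, 9, 14, 4, 11, 17, 7, 8, 3, 5, 6, 12, 13, 10, 15, 16, 2]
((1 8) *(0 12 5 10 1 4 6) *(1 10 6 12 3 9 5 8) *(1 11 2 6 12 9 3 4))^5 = (0 8)(1 4)(2 5)(6 12)(9 11) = ((0 4 9 5 12 8 1 11 2 6))^5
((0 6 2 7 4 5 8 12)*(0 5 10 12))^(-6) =(0 7 12)(2 10 8)(4 5 6)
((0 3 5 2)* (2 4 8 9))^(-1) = ((0 3 5 4 8 9 2))^(-1) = (0 2 9 8 4 5 3)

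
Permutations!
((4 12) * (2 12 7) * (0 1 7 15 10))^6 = ((0 1 7 2 12 4 15 10))^6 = (0 15 12 7)(1 10 4 2)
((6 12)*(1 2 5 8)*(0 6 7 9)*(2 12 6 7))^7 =((0 7 9)(1 12 2 5 8))^7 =(0 7 9)(1 2 8 12 5)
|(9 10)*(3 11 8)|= 6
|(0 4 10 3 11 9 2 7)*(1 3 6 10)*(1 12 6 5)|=|(0 4 12 6 10 5 1 3 11 9 2 7)|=12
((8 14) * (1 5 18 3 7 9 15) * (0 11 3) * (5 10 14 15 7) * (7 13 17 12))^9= (0 18 5 3 11)(1 15 8 14 10)(7 12 17 13 9)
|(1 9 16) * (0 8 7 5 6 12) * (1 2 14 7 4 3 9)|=12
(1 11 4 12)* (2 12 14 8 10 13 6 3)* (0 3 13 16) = (0 3 2 12 1 11 4 14 8 10 16)(6 13) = [3, 11, 12, 2, 14, 5, 13, 7, 10, 9, 16, 4, 1, 6, 8, 15, 0]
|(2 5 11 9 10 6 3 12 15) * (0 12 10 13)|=24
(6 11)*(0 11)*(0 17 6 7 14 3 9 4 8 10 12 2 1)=(0 11 7 14 3 9 4 8 10 12 2 1)(6 17)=[11, 0, 1, 9, 8, 5, 17, 14, 10, 4, 12, 7, 2, 13, 3, 15, 16, 6]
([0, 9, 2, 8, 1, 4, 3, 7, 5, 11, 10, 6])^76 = (1 3)(4 6)(5 11)(8 9)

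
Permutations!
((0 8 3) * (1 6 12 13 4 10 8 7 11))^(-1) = (0 3 8 10 4 13 12 6 1 11 7)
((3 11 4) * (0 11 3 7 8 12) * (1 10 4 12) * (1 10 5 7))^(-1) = ((0 11 12)(1 5 7 8 10 4))^(-1) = (0 12 11)(1 4 10 8 7 5)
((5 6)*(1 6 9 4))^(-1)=(1 4 9 5 6)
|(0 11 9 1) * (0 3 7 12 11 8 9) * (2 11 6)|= 10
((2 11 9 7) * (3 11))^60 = (11)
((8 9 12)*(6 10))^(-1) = (6 10)(8 12 9)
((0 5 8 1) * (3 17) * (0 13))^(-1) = ((0 5 8 1 13)(3 17))^(-1) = (0 13 1 8 5)(3 17)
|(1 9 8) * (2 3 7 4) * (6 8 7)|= 8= |(1 9 7 4 2 3 6 8)|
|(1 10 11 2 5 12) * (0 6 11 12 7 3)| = 21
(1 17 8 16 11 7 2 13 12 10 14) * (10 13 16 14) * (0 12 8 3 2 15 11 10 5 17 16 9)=(0 12 13 8 14 1 16 10 5 17 3 2 9)(7 15 11)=[12, 16, 9, 2, 4, 17, 6, 15, 14, 0, 5, 7, 13, 8, 1, 11, 10, 3]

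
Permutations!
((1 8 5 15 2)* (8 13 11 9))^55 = (1 2 15 5 8 9 11 13)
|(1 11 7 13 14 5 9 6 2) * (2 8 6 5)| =|(1 11 7 13 14 2)(5 9)(6 8)| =6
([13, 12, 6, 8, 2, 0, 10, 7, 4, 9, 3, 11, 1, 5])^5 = (0 5 13)(1 12)(2 4 8 3 10 6)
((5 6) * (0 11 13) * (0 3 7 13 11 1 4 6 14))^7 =((0 1 4 6 5 14)(3 7 13))^7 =(0 1 4 6 5 14)(3 7 13)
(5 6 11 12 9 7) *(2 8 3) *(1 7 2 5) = (1 7)(2 8 3 5 6 11 12 9) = [0, 7, 8, 5, 4, 6, 11, 1, 3, 2, 10, 12, 9]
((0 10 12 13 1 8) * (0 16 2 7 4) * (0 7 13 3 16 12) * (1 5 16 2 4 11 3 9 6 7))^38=((0 10)(1 8 12 9 6 7 11 3 2 13 5 16 4))^38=(1 4 16 5 13 2 3 11 7 6 9 12 8)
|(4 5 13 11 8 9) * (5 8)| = |(4 8 9)(5 13 11)| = 3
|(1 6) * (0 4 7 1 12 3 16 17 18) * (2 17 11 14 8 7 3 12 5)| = 14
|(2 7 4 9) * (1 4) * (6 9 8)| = 7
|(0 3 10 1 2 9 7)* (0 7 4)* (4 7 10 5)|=20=|(0 3 5 4)(1 2 9 7 10)|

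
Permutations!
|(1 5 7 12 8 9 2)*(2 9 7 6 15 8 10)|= |(1 5 6 15 8 7 12 10 2)|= 9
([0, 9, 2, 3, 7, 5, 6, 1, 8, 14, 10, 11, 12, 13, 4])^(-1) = [0, 7, 2, 3, 14, 5, 6, 4, 8, 1, 10, 11, 12, 13, 9]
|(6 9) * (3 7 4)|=6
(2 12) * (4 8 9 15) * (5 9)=[0, 1, 12, 3, 8, 9, 6, 7, 5, 15, 10, 11, 2, 13, 14, 4]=(2 12)(4 8 5 9 15)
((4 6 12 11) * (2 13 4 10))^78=((2 13 4 6 12 11 10))^78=(2 13 4 6 12 11 10)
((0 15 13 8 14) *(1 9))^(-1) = ((0 15 13 8 14)(1 9))^(-1) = (0 14 8 13 15)(1 9)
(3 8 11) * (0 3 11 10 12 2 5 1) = (0 3 8 10 12 2 5 1) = [3, 0, 5, 8, 4, 1, 6, 7, 10, 9, 12, 11, 2]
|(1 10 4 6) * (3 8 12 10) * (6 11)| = |(1 3 8 12 10 4 11 6)| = 8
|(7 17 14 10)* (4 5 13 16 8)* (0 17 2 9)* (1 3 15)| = 105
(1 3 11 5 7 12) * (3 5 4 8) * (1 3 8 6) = (1 5 7 12 3 11 4 6) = [0, 5, 2, 11, 6, 7, 1, 12, 8, 9, 10, 4, 3]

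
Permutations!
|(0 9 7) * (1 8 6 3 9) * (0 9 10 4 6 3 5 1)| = 14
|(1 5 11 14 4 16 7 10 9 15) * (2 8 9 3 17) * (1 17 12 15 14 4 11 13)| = 39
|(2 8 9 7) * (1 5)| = 4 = |(1 5)(2 8 9 7)|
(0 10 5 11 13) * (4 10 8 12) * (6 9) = (0 8 12 4 10 5 11 13)(6 9) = [8, 1, 2, 3, 10, 11, 9, 7, 12, 6, 5, 13, 4, 0]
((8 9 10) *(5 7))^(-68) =(8 9 10)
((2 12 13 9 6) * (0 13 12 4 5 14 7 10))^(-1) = (0 10 7 14 5 4 2 6 9 13)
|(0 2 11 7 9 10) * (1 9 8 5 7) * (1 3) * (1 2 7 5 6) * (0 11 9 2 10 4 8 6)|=24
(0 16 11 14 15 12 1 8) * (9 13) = [16, 8, 2, 3, 4, 5, 6, 7, 0, 13, 10, 14, 1, 9, 15, 12, 11] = (0 16 11 14 15 12 1 8)(9 13)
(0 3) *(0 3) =[0, 1, 2, 3] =(3)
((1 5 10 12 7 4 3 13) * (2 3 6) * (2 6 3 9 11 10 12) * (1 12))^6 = (2 11)(3 13 12 7 4)(9 10)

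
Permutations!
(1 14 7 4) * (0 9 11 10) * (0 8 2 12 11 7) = (0 9 7 4 1 14)(2 12 11 10 8) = [9, 14, 12, 3, 1, 5, 6, 4, 2, 7, 8, 10, 11, 13, 0]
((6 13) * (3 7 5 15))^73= ((3 7 5 15)(6 13))^73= (3 7 5 15)(6 13)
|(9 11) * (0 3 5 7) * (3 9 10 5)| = 6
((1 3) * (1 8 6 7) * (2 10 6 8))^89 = ((1 3 2 10 6 7))^89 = (1 7 6 10 2 3)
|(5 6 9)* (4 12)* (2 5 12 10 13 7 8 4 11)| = 30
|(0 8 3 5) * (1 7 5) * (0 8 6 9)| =|(0 6 9)(1 7 5 8 3)| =15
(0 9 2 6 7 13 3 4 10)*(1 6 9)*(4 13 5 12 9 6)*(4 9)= (0 1 9 2 6 7 5 12 4 10)(3 13)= [1, 9, 6, 13, 10, 12, 7, 5, 8, 2, 0, 11, 4, 3]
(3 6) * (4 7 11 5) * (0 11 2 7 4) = (0 11 5)(2 7)(3 6) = [11, 1, 7, 6, 4, 0, 3, 2, 8, 9, 10, 5]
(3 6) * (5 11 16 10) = (3 6)(5 11 16 10) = [0, 1, 2, 6, 4, 11, 3, 7, 8, 9, 5, 16, 12, 13, 14, 15, 10]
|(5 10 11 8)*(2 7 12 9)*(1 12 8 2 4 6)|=|(1 12 9 4 6)(2 7 8 5 10 11)|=30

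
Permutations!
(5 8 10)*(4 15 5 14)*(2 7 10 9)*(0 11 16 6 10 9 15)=(0 11 16 6 10 14 4)(2 7 9)(5 8 15)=[11, 1, 7, 3, 0, 8, 10, 9, 15, 2, 14, 16, 12, 13, 4, 5, 6]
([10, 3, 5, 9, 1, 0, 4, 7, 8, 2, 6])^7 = [2, 6, 3, 4, 10, 9, 0, 7, 8, 1, 5]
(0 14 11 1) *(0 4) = (0 14 11 1 4) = [14, 4, 2, 3, 0, 5, 6, 7, 8, 9, 10, 1, 12, 13, 11]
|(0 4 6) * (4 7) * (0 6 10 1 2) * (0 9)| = |(0 7 4 10 1 2 9)| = 7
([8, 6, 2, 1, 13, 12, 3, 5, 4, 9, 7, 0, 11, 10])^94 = [10, 6, 2, 1, 5, 8, 3, 0, 7, 9, 11, 13, 4, 12]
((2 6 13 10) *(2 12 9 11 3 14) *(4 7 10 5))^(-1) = (2 14 3 11 9 12 10 7 4 5 13 6)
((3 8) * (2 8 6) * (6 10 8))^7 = (2 6)(3 10 8)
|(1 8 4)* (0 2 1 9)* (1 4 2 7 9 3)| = 15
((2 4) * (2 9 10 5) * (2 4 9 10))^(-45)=((2 9)(4 10 5))^(-45)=(10)(2 9)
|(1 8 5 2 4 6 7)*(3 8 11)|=9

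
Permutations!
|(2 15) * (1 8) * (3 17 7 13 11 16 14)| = |(1 8)(2 15)(3 17 7 13 11 16 14)| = 14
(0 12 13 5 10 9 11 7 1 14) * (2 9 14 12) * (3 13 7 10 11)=(0 2 9 3 13 5 11 10 14)(1 12 7)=[2, 12, 9, 13, 4, 11, 6, 1, 8, 3, 14, 10, 7, 5, 0]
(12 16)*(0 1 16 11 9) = [1, 16, 2, 3, 4, 5, 6, 7, 8, 0, 10, 9, 11, 13, 14, 15, 12] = (0 1 16 12 11 9)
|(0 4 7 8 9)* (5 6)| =10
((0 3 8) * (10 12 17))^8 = (0 8 3)(10 17 12)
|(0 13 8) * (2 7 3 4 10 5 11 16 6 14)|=30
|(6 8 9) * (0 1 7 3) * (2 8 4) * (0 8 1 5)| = |(0 5)(1 7 3 8 9 6 4 2)| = 8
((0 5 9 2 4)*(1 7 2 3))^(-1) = ((0 5 9 3 1 7 2 4))^(-1) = (0 4 2 7 1 3 9 5)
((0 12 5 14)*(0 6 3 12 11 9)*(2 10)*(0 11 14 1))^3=(0 3 1 6 5 14 12)(2 10)(9 11)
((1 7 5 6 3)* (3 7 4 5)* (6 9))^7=((1 4 5 9 6 7 3))^7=(9)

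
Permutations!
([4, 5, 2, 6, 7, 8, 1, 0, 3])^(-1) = (0 7 4)(1 6 3 8 5)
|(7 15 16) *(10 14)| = 6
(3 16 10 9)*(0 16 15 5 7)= [16, 1, 2, 15, 4, 7, 6, 0, 8, 3, 9, 11, 12, 13, 14, 5, 10]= (0 16 10 9 3 15 5 7)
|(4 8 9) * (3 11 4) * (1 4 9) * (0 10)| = 6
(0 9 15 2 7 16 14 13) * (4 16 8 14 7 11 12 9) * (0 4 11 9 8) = (0 11 12 8 14 13 4 16 7)(2 9 15) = [11, 1, 9, 3, 16, 5, 6, 0, 14, 15, 10, 12, 8, 4, 13, 2, 7]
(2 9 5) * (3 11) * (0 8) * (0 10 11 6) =[8, 1, 9, 6, 4, 2, 0, 7, 10, 5, 11, 3] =(0 8 10 11 3 6)(2 9 5)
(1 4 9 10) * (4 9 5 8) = (1 9 10)(4 5 8) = [0, 9, 2, 3, 5, 8, 6, 7, 4, 10, 1]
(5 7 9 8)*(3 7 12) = (3 7 9 8 5 12) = [0, 1, 2, 7, 4, 12, 6, 9, 5, 8, 10, 11, 3]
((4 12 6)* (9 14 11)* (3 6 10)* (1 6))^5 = (1 3 10 12 4 6)(9 11 14)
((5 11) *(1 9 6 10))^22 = ((1 9 6 10)(5 11))^22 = (11)(1 6)(9 10)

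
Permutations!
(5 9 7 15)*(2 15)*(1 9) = (1 9 7 2 15 5) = [0, 9, 15, 3, 4, 1, 6, 2, 8, 7, 10, 11, 12, 13, 14, 5]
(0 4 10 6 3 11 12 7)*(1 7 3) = (0 4 10 6 1 7)(3 11 12) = [4, 7, 2, 11, 10, 5, 1, 0, 8, 9, 6, 12, 3]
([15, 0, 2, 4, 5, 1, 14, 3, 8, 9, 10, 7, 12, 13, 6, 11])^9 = (0 15 11 7 3 4 5 1)(6 14)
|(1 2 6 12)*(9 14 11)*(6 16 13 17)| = 21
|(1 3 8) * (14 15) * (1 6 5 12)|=6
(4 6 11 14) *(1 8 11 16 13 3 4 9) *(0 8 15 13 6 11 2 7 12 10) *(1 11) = (0 8 2 7 12 10)(1 15 13 3 4)(6 16)(9 11 14) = [8, 15, 7, 4, 1, 5, 16, 12, 2, 11, 0, 14, 10, 3, 9, 13, 6]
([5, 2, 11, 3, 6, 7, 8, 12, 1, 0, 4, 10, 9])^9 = [9, 11, 10, 3, 8, 0, 1, 5, 2, 12, 6, 4, 7]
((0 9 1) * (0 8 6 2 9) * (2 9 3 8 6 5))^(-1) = ((1 6 9)(2 3 8 5))^(-1) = (1 9 6)(2 5 8 3)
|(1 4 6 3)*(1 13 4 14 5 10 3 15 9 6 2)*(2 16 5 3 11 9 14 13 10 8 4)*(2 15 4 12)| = 15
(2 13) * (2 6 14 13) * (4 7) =(4 7)(6 14 13) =[0, 1, 2, 3, 7, 5, 14, 4, 8, 9, 10, 11, 12, 6, 13]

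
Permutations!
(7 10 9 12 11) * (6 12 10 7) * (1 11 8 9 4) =(1 11 6 12 8 9 10 4) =[0, 11, 2, 3, 1, 5, 12, 7, 9, 10, 4, 6, 8]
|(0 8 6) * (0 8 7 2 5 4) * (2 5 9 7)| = |(0 2 9 7 5 4)(6 8)| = 6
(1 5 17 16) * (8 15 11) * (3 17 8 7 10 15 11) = (1 5 8 11 7 10 15 3 17 16) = [0, 5, 2, 17, 4, 8, 6, 10, 11, 9, 15, 7, 12, 13, 14, 3, 1, 16]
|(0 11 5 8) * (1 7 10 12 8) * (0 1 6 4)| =|(0 11 5 6 4)(1 7 10 12 8)| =5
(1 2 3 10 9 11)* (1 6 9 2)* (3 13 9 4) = (2 13 9 11 6 4 3 10) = [0, 1, 13, 10, 3, 5, 4, 7, 8, 11, 2, 6, 12, 9]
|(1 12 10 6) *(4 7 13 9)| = 4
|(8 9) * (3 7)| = |(3 7)(8 9)| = 2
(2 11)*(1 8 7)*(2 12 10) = [0, 8, 11, 3, 4, 5, 6, 1, 7, 9, 2, 12, 10] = (1 8 7)(2 11 12 10)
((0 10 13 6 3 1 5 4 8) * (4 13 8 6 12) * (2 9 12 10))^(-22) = ((0 2 9 12 4 6 3 1 5 13 10 8))^(-22) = (0 9 4 3 5 10)(1 13 8 2 12 6)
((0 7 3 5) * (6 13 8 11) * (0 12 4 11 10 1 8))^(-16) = (0 3 12 11 13 7 5 4 6)(1 10 8)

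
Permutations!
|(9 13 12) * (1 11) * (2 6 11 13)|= 7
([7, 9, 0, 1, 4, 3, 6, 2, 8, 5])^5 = (0 2 7)(1 9 5 3)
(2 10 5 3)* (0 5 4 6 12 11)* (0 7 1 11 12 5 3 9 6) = (12)(0 3 2 10 4)(1 11 7)(5 9 6) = [3, 11, 10, 2, 0, 9, 5, 1, 8, 6, 4, 7, 12]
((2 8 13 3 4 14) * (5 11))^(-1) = ((2 8 13 3 4 14)(5 11))^(-1) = (2 14 4 3 13 8)(5 11)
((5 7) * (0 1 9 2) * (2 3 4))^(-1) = ((0 1 9 3 4 2)(5 7))^(-1) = (0 2 4 3 9 1)(5 7)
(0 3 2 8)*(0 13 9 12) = (0 3 2 8 13 9 12) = [3, 1, 8, 2, 4, 5, 6, 7, 13, 12, 10, 11, 0, 9]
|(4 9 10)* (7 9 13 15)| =6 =|(4 13 15 7 9 10)|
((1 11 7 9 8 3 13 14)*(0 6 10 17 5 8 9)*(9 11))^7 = ((0 6 10 17 5 8 3 13 14 1 9 11 7))^7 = (0 13 6 14 10 1 17 9 5 11 8 7 3)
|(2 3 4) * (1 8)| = 6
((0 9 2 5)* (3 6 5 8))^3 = ((0 9 2 8 3 6 5))^3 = (0 8 5 2 6 9 3)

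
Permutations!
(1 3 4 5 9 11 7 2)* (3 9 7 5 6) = (1 9 11 5 7 2)(3 4 6) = [0, 9, 1, 4, 6, 7, 3, 2, 8, 11, 10, 5]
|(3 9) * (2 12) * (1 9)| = |(1 9 3)(2 12)| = 6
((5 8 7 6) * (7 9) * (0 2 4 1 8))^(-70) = (0 4 8 7 5 2 1 9 6)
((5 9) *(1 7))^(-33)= ((1 7)(5 9))^(-33)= (1 7)(5 9)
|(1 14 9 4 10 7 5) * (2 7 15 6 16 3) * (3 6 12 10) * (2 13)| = |(1 14 9 4 3 13 2 7 5)(6 16)(10 15 12)| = 18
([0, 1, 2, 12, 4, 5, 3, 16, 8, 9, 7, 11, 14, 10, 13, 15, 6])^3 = [0, 1, 2, 13, 4, 5, 14, 3, 8, 9, 6, 11, 10, 16, 7, 15, 12]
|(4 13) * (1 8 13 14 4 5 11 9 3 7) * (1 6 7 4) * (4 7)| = 11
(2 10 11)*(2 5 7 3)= (2 10 11 5 7 3)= [0, 1, 10, 2, 4, 7, 6, 3, 8, 9, 11, 5]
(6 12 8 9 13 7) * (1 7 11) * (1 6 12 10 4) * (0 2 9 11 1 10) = (0 2 9 13 1 7 12 8 11 6)(4 10) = [2, 7, 9, 3, 10, 5, 0, 12, 11, 13, 4, 6, 8, 1]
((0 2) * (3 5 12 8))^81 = ((0 2)(3 5 12 8))^81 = (0 2)(3 5 12 8)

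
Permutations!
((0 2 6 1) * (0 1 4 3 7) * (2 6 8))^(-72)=(8)(0 3 6 7 4)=((0 6 4 3 7)(2 8))^(-72)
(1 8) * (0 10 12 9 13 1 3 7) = (0 10 12 9 13 1 8 3 7) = [10, 8, 2, 7, 4, 5, 6, 0, 3, 13, 12, 11, 9, 1]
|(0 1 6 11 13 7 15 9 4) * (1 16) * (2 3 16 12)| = |(0 12 2 3 16 1 6 11 13 7 15 9 4)| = 13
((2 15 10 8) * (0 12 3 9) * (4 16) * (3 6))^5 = (2 15 10 8)(4 16)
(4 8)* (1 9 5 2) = (1 9 5 2)(4 8) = [0, 9, 1, 3, 8, 2, 6, 7, 4, 5]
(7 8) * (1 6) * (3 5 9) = (1 6)(3 5 9)(7 8) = [0, 6, 2, 5, 4, 9, 1, 8, 7, 3]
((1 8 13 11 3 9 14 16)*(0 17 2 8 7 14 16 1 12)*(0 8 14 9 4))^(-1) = (0 4 3 11 13 8 12 16 9 7 1 14 2 17)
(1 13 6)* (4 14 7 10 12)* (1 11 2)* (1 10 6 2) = [0, 13, 10, 3, 14, 5, 11, 6, 8, 9, 12, 1, 4, 2, 7] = (1 13 2 10 12 4 14 7 6 11)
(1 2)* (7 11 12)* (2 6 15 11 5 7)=(1 6 15 11 12 2)(5 7)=[0, 6, 1, 3, 4, 7, 15, 5, 8, 9, 10, 12, 2, 13, 14, 11]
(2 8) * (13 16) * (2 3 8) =(3 8)(13 16) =[0, 1, 2, 8, 4, 5, 6, 7, 3, 9, 10, 11, 12, 16, 14, 15, 13]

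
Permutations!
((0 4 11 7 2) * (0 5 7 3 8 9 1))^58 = ((0 4 11 3 8 9 1)(2 5 7))^58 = (0 11 8 1 4 3 9)(2 5 7)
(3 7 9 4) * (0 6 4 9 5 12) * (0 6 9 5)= [9, 1, 2, 7, 3, 12, 4, 0, 8, 5, 10, 11, 6]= (0 9 5 12 6 4 3 7)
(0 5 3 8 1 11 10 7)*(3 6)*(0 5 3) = (0 3 8 1 11 10 7 5 6) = [3, 11, 2, 8, 4, 6, 0, 5, 1, 9, 7, 10]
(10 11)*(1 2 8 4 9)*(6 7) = (1 2 8 4 9)(6 7)(10 11) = [0, 2, 8, 3, 9, 5, 7, 6, 4, 1, 11, 10]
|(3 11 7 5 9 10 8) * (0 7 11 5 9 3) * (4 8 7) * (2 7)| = 12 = |(11)(0 4 8)(2 7 9 10)(3 5)|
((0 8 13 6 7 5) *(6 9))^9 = (0 13 6 5 8 9 7) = ((0 8 13 9 6 7 5))^9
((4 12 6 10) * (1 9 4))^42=((1 9 4 12 6 10))^42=(12)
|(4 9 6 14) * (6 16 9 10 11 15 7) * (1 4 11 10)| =10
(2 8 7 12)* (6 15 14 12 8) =(2 6 15 14 12)(7 8) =[0, 1, 6, 3, 4, 5, 15, 8, 7, 9, 10, 11, 2, 13, 12, 14]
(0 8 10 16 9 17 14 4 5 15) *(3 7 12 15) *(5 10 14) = [8, 1, 2, 7, 10, 3, 6, 12, 14, 17, 16, 11, 15, 13, 4, 0, 9, 5] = (0 8 14 4 10 16 9 17 5 3 7 12 15)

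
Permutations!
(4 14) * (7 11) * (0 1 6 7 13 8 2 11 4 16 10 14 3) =(0 1 6 7 4 3)(2 11 13 8)(10 14 16) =[1, 6, 11, 0, 3, 5, 7, 4, 2, 9, 14, 13, 12, 8, 16, 15, 10]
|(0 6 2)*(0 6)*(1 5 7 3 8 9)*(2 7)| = 8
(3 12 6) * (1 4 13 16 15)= [0, 4, 2, 12, 13, 5, 3, 7, 8, 9, 10, 11, 6, 16, 14, 1, 15]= (1 4 13 16 15)(3 12 6)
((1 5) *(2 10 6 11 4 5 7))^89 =(1 7 2 10 6 11 4 5)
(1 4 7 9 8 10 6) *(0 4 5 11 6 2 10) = (0 4 7 9 8)(1 5 11 6)(2 10) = [4, 5, 10, 3, 7, 11, 1, 9, 0, 8, 2, 6]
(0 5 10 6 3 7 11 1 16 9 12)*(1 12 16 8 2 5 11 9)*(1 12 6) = (0 11 6 3 7 9 16 12)(1 8 2 5 10) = [11, 8, 5, 7, 4, 10, 3, 9, 2, 16, 1, 6, 0, 13, 14, 15, 12]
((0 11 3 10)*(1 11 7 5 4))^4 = (0 1)(3 5)(4 10)(7 11)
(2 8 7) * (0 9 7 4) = (0 9 7 2 8 4) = [9, 1, 8, 3, 0, 5, 6, 2, 4, 7]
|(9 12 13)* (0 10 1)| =|(0 10 1)(9 12 13)| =3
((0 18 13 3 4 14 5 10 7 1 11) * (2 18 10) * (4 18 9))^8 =((0 10 7 1 11)(2 9 4 14 5)(3 18 13))^8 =(0 1 10 11 7)(2 14 9 5 4)(3 13 18)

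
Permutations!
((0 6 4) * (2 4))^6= (0 2)(4 6)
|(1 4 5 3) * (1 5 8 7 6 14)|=|(1 4 8 7 6 14)(3 5)|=6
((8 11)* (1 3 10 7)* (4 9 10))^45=(1 9)(3 10)(4 7)(8 11)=((1 3 4 9 10 7)(8 11))^45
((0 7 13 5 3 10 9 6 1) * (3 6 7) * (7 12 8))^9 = (0 6 13 8 9 3 1 5 7 12 10)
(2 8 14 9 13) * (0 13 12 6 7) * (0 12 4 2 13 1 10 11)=(0 1 10 11)(2 8 14 9 4)(6 7 12)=[1, 10, 8, 3, 2, 5, 7, 12, 14, 4, 11, 0, 6, 13, 9]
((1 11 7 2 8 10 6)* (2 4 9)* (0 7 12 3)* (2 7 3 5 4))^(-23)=(0 3)(1 6 10 8 2 7 9 4 5 12 11)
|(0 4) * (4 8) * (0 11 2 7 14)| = 7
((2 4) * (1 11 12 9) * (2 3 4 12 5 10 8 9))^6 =(12)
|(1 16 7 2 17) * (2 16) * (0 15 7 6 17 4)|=9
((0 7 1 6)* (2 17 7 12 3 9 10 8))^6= ((0 12 3 9 10 8 2 17 7 1 6))^6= (0 2 12 17 3 7 9 1 10 6 8)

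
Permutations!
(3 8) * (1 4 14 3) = (1 4 14 3 8) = [0, 4, 2, 8, 14, 5, 6, 7, 1, 9, 10, 11, 12, 13, 3]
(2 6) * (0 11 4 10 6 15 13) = (0 11 4 10 6 2 15 13) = [11, 1, 15, 3, 10, 5, 2, 7, 8, 9, 6, 4, 12, 0, 14, 13]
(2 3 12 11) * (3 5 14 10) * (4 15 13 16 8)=(2 5 14 10 3 12 11)(4 15 13 16 8)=[0, 1, 5, 12, 15, 14, 6, 7, 4, 9, 3, 2, 11, 16, 10, 13, 8]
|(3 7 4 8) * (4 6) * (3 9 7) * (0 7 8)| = 4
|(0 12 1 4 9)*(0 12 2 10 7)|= 4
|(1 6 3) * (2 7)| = 6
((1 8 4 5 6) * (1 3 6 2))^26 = (1 8 4 5 2)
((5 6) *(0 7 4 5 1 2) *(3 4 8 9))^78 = (0 1 5 3 8)(2 6 4 9 7)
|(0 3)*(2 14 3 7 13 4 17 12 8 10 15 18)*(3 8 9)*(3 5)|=18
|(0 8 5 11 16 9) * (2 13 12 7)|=12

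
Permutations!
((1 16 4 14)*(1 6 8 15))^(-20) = ((1 16 4 14 6 8 15))^(-20) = (1 16 4 14 6 8 15)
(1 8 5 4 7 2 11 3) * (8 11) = (1 11 3)(2 8 5 4 7) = [0, 11, 8, 1, 7, 4, 6, 2, 5, 9, 10, 3]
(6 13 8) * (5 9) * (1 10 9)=(1 10 9 5)(6 13 8)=[0, 10, 2, 3, 4, 1, 13, 7, 6, 5, 9, 11, 12, 8]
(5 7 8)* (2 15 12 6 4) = (2 15 12 6 4)(5 7 8) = [0, 1, 15, 3, 2, 7, 4, 8, 5, 9, 10, 11, 6, 13, 14, 12]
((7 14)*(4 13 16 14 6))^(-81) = (4 14)(6 16)(7 13)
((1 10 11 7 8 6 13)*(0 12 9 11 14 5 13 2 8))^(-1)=((0 12 9 11 7)(1 10 14 5 13)(2 8 6))^(-1)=(0 7 11 9 12)(1 13 5 14 10)(2 6 8)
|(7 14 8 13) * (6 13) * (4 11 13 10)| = |(4 11 13 7 14 8 6 10)| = 8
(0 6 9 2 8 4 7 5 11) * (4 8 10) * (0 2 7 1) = (0 6 9 7 5 11 2 10 4 1) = [6, 0, 10, 3, 1, 11, 9, 5, 8, 7, 4, 2]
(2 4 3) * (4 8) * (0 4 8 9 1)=(0 4 3 2 9 1)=[4, 0, 9, 2, 3, 5, 6, 7, 8, 1]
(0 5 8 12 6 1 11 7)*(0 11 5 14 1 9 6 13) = (0 14 1 5 8 12 13)(6 9)(7 11) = [14, 5, 2, 3, 4, 8, 9, 11, 12, 6, 10, 7, 13, 0, 1]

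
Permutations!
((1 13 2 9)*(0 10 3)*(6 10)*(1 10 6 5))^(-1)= (0 3 10 9 2 13 1 5)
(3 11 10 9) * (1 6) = [0, 6, 2, 11, 4, 5, 1, 7, 8, 3, 9, 10] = (1 6)(3 11 10 9)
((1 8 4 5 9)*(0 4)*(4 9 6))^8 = (9)(4 6 5)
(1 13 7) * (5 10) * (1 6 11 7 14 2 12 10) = (1 13 14 2 12 10 5)(6 11 7) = [0, 13, 12, 3, 4, 1, 11, 6, 8, 9, 5, 7, 10, 14, 2]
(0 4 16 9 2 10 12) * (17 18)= [4, 1, 10, 3, 16, 5, 6, 7, 8, 2, 12, 11, 0, 13, 14, 15, 9, 18, 17]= (0 4 16 9 2 10 12)(17 18)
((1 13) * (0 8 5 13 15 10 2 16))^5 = (0 15 8 10 5 2 13 16 1)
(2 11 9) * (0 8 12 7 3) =(0 8 12 7 3)(2 11 9) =[8, 1, 11, 0, 4, 5, 6, 3, 12, 2, 10, 9, 7]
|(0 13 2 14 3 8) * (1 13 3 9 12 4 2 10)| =15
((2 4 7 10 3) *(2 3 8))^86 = ((2 4 7 10 8))^86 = (2 4 7 10 8)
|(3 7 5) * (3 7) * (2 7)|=3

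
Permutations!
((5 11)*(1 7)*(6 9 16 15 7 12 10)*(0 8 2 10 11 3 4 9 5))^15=((0 8 2 10 6 5 3 4 9 16 15 7 1 12 11))^15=(16)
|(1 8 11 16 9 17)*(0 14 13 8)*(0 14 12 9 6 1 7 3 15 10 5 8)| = 16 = |(0 12 9 17 7 3 15 10 5 8 11 16 6 1 14 13)|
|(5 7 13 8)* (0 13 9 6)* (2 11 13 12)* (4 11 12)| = 18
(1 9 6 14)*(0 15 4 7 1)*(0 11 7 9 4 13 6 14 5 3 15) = (1 4 9 14 11 7)(3 15 13 6 5) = [0, 4, 2, 15, 9, 3, 5, 1, 8, 14, 10, 7, 12, 6, 11, 13]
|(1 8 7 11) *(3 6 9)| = 12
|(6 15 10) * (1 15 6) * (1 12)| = 4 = |(1 15 10 12)|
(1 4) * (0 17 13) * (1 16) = (0 17 13)(1 4 16) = [17, 4, 2, 3, 16, 5, 6, 7, 8, 9, 10, 11, 12, 0, 14, 15, 1, 13]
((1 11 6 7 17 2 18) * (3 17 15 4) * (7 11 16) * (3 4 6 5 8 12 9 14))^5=(1 11 14)(2 15 12)(3 16 5)(6 9 18)(7 8 17)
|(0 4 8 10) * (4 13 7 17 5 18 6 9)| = |(0 13 7 17 5 18 6 9 4 8 10)| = 11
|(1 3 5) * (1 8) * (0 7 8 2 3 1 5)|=6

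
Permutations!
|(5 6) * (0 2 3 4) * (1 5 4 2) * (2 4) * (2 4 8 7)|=20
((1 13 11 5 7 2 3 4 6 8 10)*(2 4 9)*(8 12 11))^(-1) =(1 10 8 13)(2 9 3)(4 7 5 11 12 6) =((1 13 8 10)(2 3 9)(4 6 12 11 5 7))^(-1)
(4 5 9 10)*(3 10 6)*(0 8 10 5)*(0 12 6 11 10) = [8, 1, 2, 5, 12, 9, 3, 7, 0, 11, 4, 10, 6] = (0 8)(3 5 9 11 10 4 12 6)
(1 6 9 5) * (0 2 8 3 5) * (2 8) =[8, 6, 2, 5, 4, 1, 9, 7, 3, 0] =(0 8 3 5 1 6 9)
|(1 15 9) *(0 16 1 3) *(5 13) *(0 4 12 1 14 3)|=|(0 16 14 3 4 12 1 15 9)(5 13)|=18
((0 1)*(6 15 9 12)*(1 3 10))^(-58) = ((0 3 10 1)(6 15 9 12))^(-58) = (0 10)(1 3)(6 9)(12 15)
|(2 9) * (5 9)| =3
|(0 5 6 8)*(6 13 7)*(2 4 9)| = |(0 5 13 7 6 8)(2 4 9)| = 6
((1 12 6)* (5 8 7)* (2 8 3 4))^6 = ((1 12 6)(2 8 7 5 3 4))^6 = (12)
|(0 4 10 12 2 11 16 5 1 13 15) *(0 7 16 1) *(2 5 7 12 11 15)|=|(0 4 10 11 1 13 2 15 12 5)(7 16)|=10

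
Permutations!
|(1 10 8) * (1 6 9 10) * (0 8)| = |(0 8 6 9 10)| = 5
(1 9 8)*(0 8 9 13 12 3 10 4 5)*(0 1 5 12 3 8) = (1 13 3 10 4 12 8 5) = [0, 13, 2, 10, 12, 1, 6, 7, 5, 9, 4, 11, 8, 3]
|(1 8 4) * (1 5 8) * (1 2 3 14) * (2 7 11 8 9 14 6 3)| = 8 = |(1 7 11 8 4 5 9 14)(3 6)|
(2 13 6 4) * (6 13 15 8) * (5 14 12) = [0, 1, 15, 3, 2, 14, 4, 7, 6, 9, 10, 11, 5, 13, 12, 8] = (2 15 8 6 4)(5 14 12)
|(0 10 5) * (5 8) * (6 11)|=|(0 10 8 5)(6 11)|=4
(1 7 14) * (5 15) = (1 7 14)(5 15) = [0, 7, 2, 3, 4, 15, 6, 14, 8, 9, 10, 11, 12, 13, 1, 5]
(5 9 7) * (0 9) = (0 9 7 5) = [9, 1, 2, 3, 4, 0, 6, 5, 8, 7]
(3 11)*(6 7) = (3 11)(6 7) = [0, 1, 2, 11, 4, 5, 7, 6, 8, 9, 10, 3]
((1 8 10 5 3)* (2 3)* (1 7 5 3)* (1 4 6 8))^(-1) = (2 5 7 3 10 8 6 4)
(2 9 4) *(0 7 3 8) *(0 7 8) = (0 8 7 3)(2 9 4) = [8, 1, 9, 0, 2, 5, 6, 3, 7, 4]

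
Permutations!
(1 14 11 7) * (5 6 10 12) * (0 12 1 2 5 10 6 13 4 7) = (0 12 10 1 14 11)(2 5 13 4 7) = [12, 14, 5, 3, 7, 13, 6, 2, 8, 9, 1, 0, 10, 4, 11]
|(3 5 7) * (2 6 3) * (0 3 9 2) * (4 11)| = |(0 3 5 7)(2 6 9)(4 11)| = 12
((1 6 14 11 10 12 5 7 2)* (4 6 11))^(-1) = ((1 11 10 12 5 7 2)(4 6 14))^(-1) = (1 2 7 5 12 10 11)(4 14 6)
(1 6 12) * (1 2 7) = (1 6 12 2 7) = [0, 6, 7, 3, 4, 5, 12, 1, 8, 9, 10, 11, 2]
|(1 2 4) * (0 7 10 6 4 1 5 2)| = 8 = |(0 7 10 6 4 5 2 1)|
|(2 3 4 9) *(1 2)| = 5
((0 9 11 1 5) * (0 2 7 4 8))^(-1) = (0 8 4 7 2 5 1 11 9)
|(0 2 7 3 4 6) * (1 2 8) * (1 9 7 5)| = |(0 8 9 7 3 4 6)(1 2 5)| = 21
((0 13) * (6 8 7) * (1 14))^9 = (0 13)(1 14)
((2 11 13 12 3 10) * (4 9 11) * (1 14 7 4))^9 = ((1 14 7 4 9 11 13 12 3 10 2))^9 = (1 10 12 11 4 14 2 3 13 9 7)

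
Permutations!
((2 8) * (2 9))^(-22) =((2 8 9))^(-22) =(2 9 8)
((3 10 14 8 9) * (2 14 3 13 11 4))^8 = ((2 14 8 9 13 11 4)(3 10))^8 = (2 14 8 9 13 11 4)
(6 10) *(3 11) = (3 11)(6 10) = [0, 1, 2, 11, 4, 5, 10, 7, 8, 9, 6, 3]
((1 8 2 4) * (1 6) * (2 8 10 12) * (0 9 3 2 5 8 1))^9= (0 2)(1 8 5 12 10)(3 6)(4 9)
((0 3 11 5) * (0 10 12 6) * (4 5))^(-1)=(0 6 12 10 5 4 11 3)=((0 3 11 4 5 10 12 6))^(-1)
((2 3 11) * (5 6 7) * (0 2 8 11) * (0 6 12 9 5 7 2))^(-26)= (2 3 6)(5 12 9)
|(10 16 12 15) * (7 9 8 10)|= 7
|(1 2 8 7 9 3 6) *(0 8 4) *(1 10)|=10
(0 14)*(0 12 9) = (0 14 12 9) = [14, 1, 2, 3, 4, 5, 6, 7, 8, 0, 10, 11, 9, 13, 12]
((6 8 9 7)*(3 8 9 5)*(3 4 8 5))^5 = ((3 5 4 8)(6 9 7))^5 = (3 5 4 8)(6 7 9)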